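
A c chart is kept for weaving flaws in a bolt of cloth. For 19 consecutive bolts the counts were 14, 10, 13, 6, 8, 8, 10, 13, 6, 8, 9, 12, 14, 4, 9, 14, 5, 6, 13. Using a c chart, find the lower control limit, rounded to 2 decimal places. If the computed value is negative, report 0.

0.29

c̄ = (14 + 10 + 13 + 6 + 8 + 8 + 10 + 13 + 6 + 8 + 9 + 12 + 14 + 4 + 9 + 14 + 5 + 6 + 13) / 19 = 182 / 19 = 9.5789
LCL = c̄ − 3√c̄ = 9.5789 − 3 × 3.0950 = 0.2940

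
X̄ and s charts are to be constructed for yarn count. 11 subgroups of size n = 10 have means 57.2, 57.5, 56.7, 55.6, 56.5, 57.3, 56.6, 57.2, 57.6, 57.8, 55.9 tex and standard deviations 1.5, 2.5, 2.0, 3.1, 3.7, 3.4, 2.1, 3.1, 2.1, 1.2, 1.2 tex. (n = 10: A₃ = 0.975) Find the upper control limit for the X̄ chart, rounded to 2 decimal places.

X̄̄ = (57.2 + 57.5 + 56.7 + 55.6 + 56.5 + 57.3 + 56.6 + 57.2 + 57.6 + 57.8 + 55.9) / 11 = 56.9000
s̄ = (1.5 + 2.5 + 2.0 + 3.1 + 3.7 + 3.4 + 2.1 + 3.1 + 2.1 + 1.2 + 1.2) / 11 = 2.3545
UCL = X̄̄ + A₃·s̄ = 56.9000 + 0.975 × 2.3545 = 59.1957

59.20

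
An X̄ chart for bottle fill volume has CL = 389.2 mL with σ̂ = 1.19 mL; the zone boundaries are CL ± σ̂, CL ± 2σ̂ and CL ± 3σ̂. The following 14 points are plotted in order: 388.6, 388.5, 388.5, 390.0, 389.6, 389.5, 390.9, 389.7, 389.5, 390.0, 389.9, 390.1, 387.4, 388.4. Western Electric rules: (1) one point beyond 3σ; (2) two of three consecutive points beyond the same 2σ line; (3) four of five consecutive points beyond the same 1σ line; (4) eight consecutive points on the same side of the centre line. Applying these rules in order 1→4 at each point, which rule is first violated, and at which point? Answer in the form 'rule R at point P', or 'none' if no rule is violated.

rule 4 at point 11

Zone of each point (C = within 1σ̂, B = 1σ̂–2σ̂, A = 2σ̂–3σ̂, * = beyond 3σ̂; sign = side of CL): 1:-C, 2:-C, 3:-C, 4:+C, 5:+C, 6:+C, 7:+B, 8:+C, 9:+C, 10:+C, 11:+C, 12:+C, 13:-B, 14:-C
Rule 4 (eight consecutive points on the same side of the centre line) is satisfied at point 11.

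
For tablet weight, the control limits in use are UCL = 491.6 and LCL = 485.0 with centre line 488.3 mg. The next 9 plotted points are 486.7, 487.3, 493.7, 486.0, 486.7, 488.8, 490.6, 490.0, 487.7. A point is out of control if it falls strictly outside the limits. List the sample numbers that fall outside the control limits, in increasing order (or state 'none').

3

Compare each point to [485.0, 491.6]: sample 3 = 493.7 > UCL.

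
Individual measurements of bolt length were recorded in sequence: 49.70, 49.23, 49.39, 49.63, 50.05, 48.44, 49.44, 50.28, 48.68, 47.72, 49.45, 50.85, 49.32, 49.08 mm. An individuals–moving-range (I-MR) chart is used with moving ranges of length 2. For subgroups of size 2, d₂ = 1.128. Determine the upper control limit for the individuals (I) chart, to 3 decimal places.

X̄ = (49.70 + 49.23 + 49.39 + 49.63 + 50.05 + 48.44 + 49.44 + 50.28 + 48.68 + 47.72 + 49.45 + 50.85 + 49.32 + 49.08) / 14 = 49.3757
Moving ranges: 0.47, 0.16, 0.24, 0.42, 1.61, 1.00, 0.84, 1.60, 0.96, 1.73, 1.40, 1.53, 0.24; M̄R̄ = 12.2000 / 13 = 0.9385
UCL = X̄ + 3·M̄R̄/d₂ = 49.3757 + 3 × 0.9385 / 1.128 = 51.8716

51.872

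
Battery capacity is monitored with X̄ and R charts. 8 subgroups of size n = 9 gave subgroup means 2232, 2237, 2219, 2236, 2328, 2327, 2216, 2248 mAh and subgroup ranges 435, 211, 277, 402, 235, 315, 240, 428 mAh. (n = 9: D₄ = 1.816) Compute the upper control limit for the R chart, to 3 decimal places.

R̄ = (435 + 211 + 277 + 402 + 235 + 315 + 240 + 428) / 8 = 2543.0000 / 8 = 317.8750
UCL_R = D₄·R̄ = 1.816 × 317.8750 = 577.2610

577.261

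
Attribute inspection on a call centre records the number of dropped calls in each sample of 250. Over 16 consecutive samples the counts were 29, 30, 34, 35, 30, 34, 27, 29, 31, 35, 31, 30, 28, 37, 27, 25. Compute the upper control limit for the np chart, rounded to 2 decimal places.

p̄ = Σdᵢ / (k·n) = 492 / (16 × 250) = 0.12300
UCL = np̄ + 3·√(np̄(1−p̄)) = 30.7500 + 3 × √(30.7500×0.87700) = 30.7500 + 3 × 5.1930 = 46.3291

46.33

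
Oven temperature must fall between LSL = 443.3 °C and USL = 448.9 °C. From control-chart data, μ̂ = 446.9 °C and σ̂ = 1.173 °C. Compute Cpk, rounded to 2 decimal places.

Cpu = (USL − μ̂) / (3σ̂) = (448.9 − 446.9) / (3 × 1.173) = 0.5683; Cpl = (μ̂ − LSL) / (3σ̂) = (446.9 − 443.3) / (3 × 1.173) = 1.0230; Cpk = min(Cpu, Cpl) = 0.5683

0.57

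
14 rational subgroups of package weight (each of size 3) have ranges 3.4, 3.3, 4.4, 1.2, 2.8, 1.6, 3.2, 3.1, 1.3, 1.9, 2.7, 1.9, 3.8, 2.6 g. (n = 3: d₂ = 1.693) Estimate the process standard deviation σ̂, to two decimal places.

R̄ = (3.4 + 3.3 + 4.4 + 1.2 + 2.8 + 1.6 + 3.2 + 3.1 + 1.3 + 1.9 + 2.7 + 1.9 + 3.8 + 2.6) / 14 = 2.6571
σ̂ = R̄ / d₂ = 2.6571 / 1.693 = 1.5695

1.57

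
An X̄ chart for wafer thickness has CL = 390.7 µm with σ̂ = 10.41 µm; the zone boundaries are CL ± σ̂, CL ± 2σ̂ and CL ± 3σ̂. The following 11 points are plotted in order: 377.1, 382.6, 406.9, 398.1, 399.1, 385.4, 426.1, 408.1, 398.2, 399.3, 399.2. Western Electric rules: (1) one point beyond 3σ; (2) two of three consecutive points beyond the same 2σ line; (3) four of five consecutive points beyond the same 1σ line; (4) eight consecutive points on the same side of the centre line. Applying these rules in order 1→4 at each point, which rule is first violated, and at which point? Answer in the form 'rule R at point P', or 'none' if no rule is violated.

Zone of each point (C = within 1σ̂, B = 1σ̂–2σ̂, A = 2σ̂–3σ̂, * = beyond 3σ̂; sign = side of CL): 1:-B, 2:-C, 3:+B, 4:+C, 5:+C, 6:-C, 7:+*, 8:+B, 9:+C, 10:+C, 11:+C
Rule 1 (one point beyond the 3σ limits) is satisfied at point 7.

rule 1 at point 7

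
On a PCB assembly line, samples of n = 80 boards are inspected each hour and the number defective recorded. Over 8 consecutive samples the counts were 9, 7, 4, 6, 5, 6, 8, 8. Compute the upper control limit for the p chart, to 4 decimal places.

p̄ = Σdᵢ / (k·n) = 53 / (8 × 80) = 0.08281
UCL = p̄ + 3·√(p̄(1−p̄)/n) = 0.08281 + 3 × √(0.08281×0.91719/80) = 0.08281 + 3 × 0.03081 = 0.17525

0.1753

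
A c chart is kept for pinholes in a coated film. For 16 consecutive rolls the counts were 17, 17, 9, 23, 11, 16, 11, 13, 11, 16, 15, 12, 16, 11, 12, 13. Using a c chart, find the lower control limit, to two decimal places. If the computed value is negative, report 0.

2.74

c̄ = (17 + 17 + 9 + 23 + 11 + 16 + 11 + 13 + 11 + 16 + 15 + 12 + 16 + 11 + 12 + 13) / 16 = 223 / 16 = 13.9375
LCL = c̄ − 3√c̄ = 13.9375 − 3 × 3.7333 = 2.7376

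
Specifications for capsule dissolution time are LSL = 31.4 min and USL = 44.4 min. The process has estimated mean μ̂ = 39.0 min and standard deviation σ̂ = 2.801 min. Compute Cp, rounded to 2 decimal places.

Cp = (USL − LSL) / (6σ̂) = (44.4 − 31.4) / (6 × 2.801) = 13.0000 / 16.8060 = 0.7735

0.77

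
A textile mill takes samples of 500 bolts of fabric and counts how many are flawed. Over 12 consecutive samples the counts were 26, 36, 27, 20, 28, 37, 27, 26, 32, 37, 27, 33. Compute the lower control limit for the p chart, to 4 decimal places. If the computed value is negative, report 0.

p̄ = Σdᵢ / (k·n) = 356 / (12 × 500) = 0.05933
LCL = p̄ − 3·√(p̄(1−p̄)/n) = 0.05933 − 3 × 0.01057 = 0.02764

0.0276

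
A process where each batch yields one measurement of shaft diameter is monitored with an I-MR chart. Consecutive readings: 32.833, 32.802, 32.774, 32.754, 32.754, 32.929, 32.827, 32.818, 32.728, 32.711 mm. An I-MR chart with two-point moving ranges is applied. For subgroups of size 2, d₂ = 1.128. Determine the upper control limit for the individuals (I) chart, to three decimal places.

X̄ = (32.833 + 32.802 + 32.774 + 32.754 + 32.754 + 32.929 + 32.827 + 32.818 + 32.728 + 32.711) / 10 = 32.7930
Moving ranges: 0.031, 0.028, 0.020, 0.000, 0.175, 0.102, 0.009, 0.090, 0.017; M̄R̄ = 0.4720 / 9 = 0.0524
UCL = X̄ + 3·M̄R̄/d₂ = 32.7930 + 3 × 0.0524 / 1.128 = 32.9325

32.932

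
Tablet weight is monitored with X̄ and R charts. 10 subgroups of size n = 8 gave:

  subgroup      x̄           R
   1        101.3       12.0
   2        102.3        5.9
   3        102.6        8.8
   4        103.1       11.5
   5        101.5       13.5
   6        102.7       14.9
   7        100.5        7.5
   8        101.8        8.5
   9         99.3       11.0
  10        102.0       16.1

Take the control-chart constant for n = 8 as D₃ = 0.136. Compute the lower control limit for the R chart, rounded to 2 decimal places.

1.49

R̄ = (12.0 + 5.9 + 8.8 + 11.5 + 13.5 + 14.9 + 7.5 + 8.5 + 11.0 + 16.1) / 10 = 109.7000 / 10 = 10.9700
LCL_R = D₃·R̄ = 0.136 × 10.9700 = 1.4919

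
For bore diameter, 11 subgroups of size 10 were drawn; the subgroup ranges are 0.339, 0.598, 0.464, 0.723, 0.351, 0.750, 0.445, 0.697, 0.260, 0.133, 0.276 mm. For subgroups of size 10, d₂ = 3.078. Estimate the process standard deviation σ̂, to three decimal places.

0.149

R̄ = (0.339 + 0.598 + 0.464 + 0.723 + 0.351 + 0.750 + 0.445 + 0.697 + 0.260 + 0.133 + 0.276) / 11 = 0.4578
σ̂ = R̄ / d₂ = 0.4578 / 3.078 = 0.1487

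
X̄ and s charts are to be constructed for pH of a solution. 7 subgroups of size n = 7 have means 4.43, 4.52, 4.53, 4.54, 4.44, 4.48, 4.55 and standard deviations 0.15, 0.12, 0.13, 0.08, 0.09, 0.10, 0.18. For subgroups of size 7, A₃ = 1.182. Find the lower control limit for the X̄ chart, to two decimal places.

4.36

X̄̄ = (4.43 + 4.52 + 4.53 + 4.54 + 4.44 + 4.48 + 4.55) / 7 = 4.4986
s̄ = (0.15 + 0.12 + 0.13 + 0.08 + 0.09 + 0.10 + 0.18) / 7 = 0.1214
LCL = X̄̄ − A₃·s̄ = 4.4986 − 1.182 × 0.1214 = 4.3550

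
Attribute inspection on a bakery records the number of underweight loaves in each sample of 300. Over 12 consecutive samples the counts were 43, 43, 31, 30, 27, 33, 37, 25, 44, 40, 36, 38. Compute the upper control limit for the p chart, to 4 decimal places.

p̄ = Σdᵢ / (k·n) = 427 / (12 × 300) = 0.11861
UCL = p̄ + 3·√(p̄(1−p̄)/n) = 0.11861 + 3 × √(0.11861×0.88139/300) = 0.11861 + 3 × 0.01867 = 0.17461

0.1746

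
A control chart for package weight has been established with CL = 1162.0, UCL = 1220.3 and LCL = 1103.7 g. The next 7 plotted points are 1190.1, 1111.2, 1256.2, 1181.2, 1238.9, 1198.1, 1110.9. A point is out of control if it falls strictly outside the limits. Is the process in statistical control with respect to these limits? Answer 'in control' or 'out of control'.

out of control

Compare each point to [1103.7, 1220.3]: sample 3 = 1256.2 > UCL; sample 5 = 1238.9 > UCL.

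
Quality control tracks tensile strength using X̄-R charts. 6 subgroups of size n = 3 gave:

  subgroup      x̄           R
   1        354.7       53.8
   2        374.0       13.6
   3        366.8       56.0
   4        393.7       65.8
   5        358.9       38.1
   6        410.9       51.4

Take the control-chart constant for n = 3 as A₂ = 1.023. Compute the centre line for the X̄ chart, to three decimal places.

X̄̄ = (354.7 + 374.0 + 366.8 + 393.7 + 358.9 + 410.9) / 6 = 2259.0000 / 6 = 376.5000
CL = X̄̄ = 376.5000

376.500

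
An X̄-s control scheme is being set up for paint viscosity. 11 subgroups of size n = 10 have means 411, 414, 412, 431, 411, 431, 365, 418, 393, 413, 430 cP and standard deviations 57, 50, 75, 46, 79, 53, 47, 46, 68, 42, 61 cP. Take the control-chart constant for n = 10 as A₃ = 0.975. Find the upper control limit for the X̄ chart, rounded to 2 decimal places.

X̄̄ = (411 + 414 + 412 + 431 + 411 + 431 + 365 + 418 + 393 + 413 + 430) / 11 = 411.7273
s̄ = (57 + 50 + 75 + 46 + 79 + 53 + 47 + 46 + 68 + 42 + 61) / 11 = 56.7273
UCL = X̄̄ + A₃·s̄ = 411.7273 + 0.975 × 56.7273 = 467.0364

467.04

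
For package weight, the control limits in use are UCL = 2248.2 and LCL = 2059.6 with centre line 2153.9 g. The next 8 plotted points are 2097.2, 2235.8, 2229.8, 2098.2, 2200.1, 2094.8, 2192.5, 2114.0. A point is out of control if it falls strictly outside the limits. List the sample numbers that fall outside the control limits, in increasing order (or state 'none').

All 8 points lie within [2059.6, 2248.2].

none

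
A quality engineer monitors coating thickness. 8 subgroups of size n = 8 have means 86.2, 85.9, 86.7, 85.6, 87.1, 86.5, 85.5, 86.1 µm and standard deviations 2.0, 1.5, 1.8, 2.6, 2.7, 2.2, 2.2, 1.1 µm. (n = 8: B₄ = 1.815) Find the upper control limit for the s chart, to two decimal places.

3.65

s̄ = (2.0 + 1.5 + 1.8 + 2.6 + 2.7 + 2.2 + 2.2 + 1.1) / 8 = 2.0125
UCL_s = B₄·s̄ = 1.815 × 2.0125 = 3.6527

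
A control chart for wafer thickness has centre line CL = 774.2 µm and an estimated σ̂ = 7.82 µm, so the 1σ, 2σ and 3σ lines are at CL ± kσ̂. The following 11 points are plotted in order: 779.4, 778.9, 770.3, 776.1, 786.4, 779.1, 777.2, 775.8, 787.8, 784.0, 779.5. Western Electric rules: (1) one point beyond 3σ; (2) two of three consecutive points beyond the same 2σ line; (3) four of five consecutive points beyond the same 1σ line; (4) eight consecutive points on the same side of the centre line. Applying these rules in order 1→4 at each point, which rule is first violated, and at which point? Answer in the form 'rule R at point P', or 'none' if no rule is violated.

Zone of each point (C = within 1σ̂, B = 1σ̂–2σ̂, A = 2σ̂–3σ̂, * = beyond 3σ̂; sign = side of CL): 1:+C, 2:+C, 3:-C, 4:+C, 5:+B, 6:+C, 7:+C, 8:+C, 9:+B, 10:+B, 11:+C
Rule 4 (eight consecutive points on the same side of the centre line) is satisfied at point 11.

rule 4 at point 11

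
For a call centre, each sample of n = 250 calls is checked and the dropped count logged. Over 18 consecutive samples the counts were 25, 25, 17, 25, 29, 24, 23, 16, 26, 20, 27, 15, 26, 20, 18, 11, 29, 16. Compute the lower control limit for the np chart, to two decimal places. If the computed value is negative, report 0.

8.40

p̄ = Σdᵢ / (k·n) = 392 / (18 × 250) = 0.08711
LCL = np̄ − 3·√(np̄(1−p̄)) = 21.7778 − 3 × 4.4588 = 8.4014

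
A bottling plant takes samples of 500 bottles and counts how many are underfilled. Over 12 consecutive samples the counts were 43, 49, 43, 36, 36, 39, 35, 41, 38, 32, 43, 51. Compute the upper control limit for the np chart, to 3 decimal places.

p̄ = Σdᵢ / (k·n) = 486 / (12 × 500) = 0.08100
UCL = np̄ + 3·√(np̄(1−p̄)) = 40.5000 + 3 × √(40.5000×0.91900) = 40.5000 + 3 × 6.1008 = 58.8023

58.802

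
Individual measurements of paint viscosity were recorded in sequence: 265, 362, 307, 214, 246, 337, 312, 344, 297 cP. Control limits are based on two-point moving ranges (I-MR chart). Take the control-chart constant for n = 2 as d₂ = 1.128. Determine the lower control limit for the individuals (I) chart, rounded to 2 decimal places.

X̄ = (265 + 362 + 307 + 214 + 246 + 337 + 312 + 344 + 297) / 9 = 298.2222
Moving ranges: 97, 55, 93, 32, 91, 25, 32, 47; M̄R̄ = 472.0000 / 8 = 59.0000
LCL = X̄ − 3·M̄R̄/d₂ = 298.2222 − 3 × 59.0000 / 1.128 = 141.3073

141.31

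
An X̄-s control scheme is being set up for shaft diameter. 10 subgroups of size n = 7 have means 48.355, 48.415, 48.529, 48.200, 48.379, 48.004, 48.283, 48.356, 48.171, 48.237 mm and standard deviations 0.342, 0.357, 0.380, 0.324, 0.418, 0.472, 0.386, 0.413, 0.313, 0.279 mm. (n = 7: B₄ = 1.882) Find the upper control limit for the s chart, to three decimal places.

0.693

s̄ = (0.342 + 0.357 + 0.380 + 0.324 + 0.418 + 0.472 + 0.386 + 0.413 + 0.313 + 0.279) / 10 = 0.3684
UCL_s = B₄·s̄ = 1.882 × 0.3684 = 0.6933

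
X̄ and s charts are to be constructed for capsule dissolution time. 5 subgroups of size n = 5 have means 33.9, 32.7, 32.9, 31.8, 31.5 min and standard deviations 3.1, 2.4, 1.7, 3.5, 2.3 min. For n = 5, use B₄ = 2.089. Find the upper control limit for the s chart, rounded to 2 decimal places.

5.43

s̄ = (3.1 + 2.4 + 1.7 + 3.5 + 2.3) / 5 = 2.6000
UCL_s = B₄·s̄ = 2.089 × 2.6000 = 5.4314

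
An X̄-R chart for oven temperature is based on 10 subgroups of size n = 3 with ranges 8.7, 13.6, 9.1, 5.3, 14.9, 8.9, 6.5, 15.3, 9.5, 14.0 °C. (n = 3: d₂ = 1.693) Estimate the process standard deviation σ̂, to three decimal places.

R̄ = (8.7 + 13.6 + 9.1 + 5.3 + 14.9 + 8.9 + 6.5 + 15.3 + 9.5 + 14.0) / 10 = 10.5800
σ̂ = R̄ / d₂ = 10.5800 / 1.693 = 6.2493

6.249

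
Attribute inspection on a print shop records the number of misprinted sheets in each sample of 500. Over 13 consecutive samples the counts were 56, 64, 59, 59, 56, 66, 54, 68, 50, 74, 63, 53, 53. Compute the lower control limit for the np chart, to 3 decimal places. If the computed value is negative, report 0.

37.877

p̄ = Σdᵢ / (k·n) = 775 / (13 × 500) = 0.11923
LCL = np̄ − 3·√(np̄(1−p̄)) = 59.6154 − 3 × 7.2462 = 37.8768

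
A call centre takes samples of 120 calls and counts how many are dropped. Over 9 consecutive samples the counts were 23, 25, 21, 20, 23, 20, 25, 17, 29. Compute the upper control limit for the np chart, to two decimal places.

35.39

p̄ = Σdᵢ / (k·n) = 203 / (9 × 120) = 0.18796
UCL = np̄ + 3·√(np̄(1−p̄)) = 22.5556 + 3 × √(22.5556×0.81204) = 22.5556 + 3 × 4.2797 = 35.3947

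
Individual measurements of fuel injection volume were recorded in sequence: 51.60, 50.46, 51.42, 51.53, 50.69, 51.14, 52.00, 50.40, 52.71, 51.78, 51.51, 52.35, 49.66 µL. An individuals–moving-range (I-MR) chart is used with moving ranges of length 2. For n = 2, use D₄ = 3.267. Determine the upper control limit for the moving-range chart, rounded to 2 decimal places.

Moving ranges: 1.14, 0.96, 0.11, 0.84, 0.45, 0.86, 1.60, 2.31, 0.93, 0.27, 0.84, 2.69; M̄R̄ = 13.0000 / 12 = 1.0833
UCL_MR = D₄·M̄R̄ = 3.267 × 1.0833 = 3.5392

3.54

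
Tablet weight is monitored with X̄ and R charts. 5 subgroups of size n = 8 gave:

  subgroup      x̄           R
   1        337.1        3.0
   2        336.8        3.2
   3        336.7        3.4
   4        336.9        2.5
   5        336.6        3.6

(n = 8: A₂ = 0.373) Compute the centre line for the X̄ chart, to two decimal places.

336.82

X̄̄ = (337.1 + 336.8 + 336.7 + 336.9 + 336.6) / 5 = 1684.1000 / 5 = 336.8200
CL = X̄̄ = 336.8200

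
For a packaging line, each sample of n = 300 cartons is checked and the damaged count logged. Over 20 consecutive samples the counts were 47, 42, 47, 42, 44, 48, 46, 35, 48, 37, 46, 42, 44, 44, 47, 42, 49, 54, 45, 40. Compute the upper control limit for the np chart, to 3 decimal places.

62.910

p̄ = Σdᵢ / (k·n) = 889 / (20 × 300) = 0.14817
UCL = np̄ + 3·√(np̄(1−p̄)) = 44.4500 + 3 × √(44.4500×0.85183) = 44.4500 + 3 × 6.1534 = 62.9101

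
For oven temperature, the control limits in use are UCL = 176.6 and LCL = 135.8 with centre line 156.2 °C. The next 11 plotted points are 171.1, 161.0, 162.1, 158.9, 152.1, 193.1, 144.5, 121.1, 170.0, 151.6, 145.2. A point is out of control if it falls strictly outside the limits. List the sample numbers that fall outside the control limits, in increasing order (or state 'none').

Compare each point to [135.8, 176.6]: sample 6 = 193.1 > UCL; sample 8 = 121.1 < LCL.

6, 8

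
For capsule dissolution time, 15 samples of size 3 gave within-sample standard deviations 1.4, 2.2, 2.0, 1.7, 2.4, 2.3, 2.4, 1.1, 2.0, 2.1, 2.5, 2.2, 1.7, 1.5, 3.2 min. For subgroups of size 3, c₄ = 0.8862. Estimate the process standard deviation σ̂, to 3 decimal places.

2.309

s̄ = (1.4 + 2.2 + 2.0 + 1.7 + 2.4 + 2.3 + 2.4 + 1.1 + 2.0 + 2.1 + 2.5 + 2.2 + 1.7 + 1.5 + 3.2) / 15 = 2.0467
σ̂ = s̄ / c₄ = 2.0467 / 0.8862 = 2.3095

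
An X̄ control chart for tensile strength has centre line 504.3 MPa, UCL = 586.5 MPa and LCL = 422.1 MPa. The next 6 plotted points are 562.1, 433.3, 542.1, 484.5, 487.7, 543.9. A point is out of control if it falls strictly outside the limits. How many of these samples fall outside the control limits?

0

All 6 points lie within [422.1, 586.5].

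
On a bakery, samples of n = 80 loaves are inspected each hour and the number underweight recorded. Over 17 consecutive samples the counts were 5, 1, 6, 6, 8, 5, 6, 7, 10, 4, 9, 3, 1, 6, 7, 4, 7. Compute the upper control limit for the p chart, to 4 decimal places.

0.1553

p̄ = Σdᵢ / (k·n) = 95 / (17 × 80) = 0.06985
UCL = p̄ + 3·√(p̄(1−p̄)/n) = 0.06985 + 3 × √(0.06985×0.93015/80) = 0.06985 + 3 × 0.02850 = 0.15535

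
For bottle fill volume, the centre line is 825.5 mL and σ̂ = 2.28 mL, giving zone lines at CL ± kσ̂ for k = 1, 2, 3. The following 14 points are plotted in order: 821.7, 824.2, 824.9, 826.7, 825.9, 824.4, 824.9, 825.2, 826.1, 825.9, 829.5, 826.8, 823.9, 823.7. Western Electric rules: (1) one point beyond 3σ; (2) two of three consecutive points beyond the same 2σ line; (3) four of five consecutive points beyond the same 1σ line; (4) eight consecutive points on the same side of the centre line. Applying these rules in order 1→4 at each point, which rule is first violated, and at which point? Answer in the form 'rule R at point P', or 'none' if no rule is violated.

Zone of each point (C = within 1σ̂, B = 1σ̂–2σ̂, A = 2σ̂–3σ̂, * = beyond 3σ̂; sign = side of CL): 1:-B, 2:-C, 3:-C, 4:+C, 5:+C, 6:-C, 7:-C, 8:-C, 9:+C, 10:+C, 11:+B, 12:+C, 13:-C, 14:-C
No rule fires across all 14 points.

none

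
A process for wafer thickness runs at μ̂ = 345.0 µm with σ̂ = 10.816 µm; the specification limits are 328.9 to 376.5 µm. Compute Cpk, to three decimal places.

0.496

Cpu = (USL − μ̂) / (3σ̂) = (376.5 − 345.0) / (3 × 10.816) = 0.9708; Cpl = (μ̂ − LSL) / (3σ̂) = (345.0 − 328.9) / (3 × 10.816) = 0.4962; Cpk = min(Cpu, Cpl) = 0.4962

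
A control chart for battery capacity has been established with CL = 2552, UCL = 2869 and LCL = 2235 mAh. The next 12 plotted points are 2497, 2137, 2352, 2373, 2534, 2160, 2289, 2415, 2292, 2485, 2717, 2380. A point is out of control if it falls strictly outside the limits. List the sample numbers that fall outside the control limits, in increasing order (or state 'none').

Compare each point to [2235, 2869]: sample 2 = 2137 < LCL; sample 6 = 2160 < LCL.

2, 6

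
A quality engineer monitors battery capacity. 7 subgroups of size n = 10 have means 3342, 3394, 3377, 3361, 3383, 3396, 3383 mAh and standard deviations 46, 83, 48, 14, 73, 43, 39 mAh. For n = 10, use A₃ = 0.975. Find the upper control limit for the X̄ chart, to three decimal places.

X̄̄ = (3342 + 3394 + 3377 + 3361 + 3383 + 3396 + 3383) / 7 = 3376.5714
s̄ = (46 + 83 + 48 + 14 + 73 + 43 + 39) / 7 = 49.4286
UCL = X̄̄ + A₃·s̄ = 3376.5714 + 0.975 × 49.4286 = 3424.7643

3424.764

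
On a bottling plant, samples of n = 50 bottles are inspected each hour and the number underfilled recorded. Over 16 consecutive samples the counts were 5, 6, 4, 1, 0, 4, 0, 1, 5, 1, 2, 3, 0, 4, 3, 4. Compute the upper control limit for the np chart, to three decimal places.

7.472

p̄ = Σdᵢ / (k·n) = 43 / (16 × 50) = 0.05375
UCL = np̄ + 3·√(np̄(1−p̄)) = 2.6875 + 3 × √(2.6875×0.94625) = 2.6875 + 3 × 1.5947 = 7.4716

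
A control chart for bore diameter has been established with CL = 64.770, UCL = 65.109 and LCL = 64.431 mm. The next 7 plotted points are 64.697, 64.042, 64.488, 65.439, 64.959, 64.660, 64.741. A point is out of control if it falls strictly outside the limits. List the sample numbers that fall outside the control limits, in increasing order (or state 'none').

Compare each point to [64.431, 65.109]: sample 2 = 64.042 < LCL; sample 4 = 65.439 > UCL.

2, 4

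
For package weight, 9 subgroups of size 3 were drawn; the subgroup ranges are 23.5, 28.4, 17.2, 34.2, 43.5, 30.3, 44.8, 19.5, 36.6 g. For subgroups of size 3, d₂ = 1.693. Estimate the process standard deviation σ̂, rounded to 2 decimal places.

18.25

R̄ = (23.5 + 28.4 + 17.2 + 34.2 + 43.5 + 30.3 + 44.8 + 19.5 + 36.6) / 9 = 30.8889
σ̂ = R̄ / d₂ = 30.8889 / 1.693 = 18.2451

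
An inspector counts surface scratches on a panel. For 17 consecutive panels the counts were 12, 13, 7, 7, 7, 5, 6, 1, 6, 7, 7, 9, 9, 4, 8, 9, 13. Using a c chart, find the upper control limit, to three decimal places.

c̄ = (12 + 13 + 7 + 7 + 7 + 5 + 6 + 1 + 6 + 7 + 7 + 9 + 9 + 4 + 8 + 9 + 13) / 17 = 130 / 17 = 7.6471
UCL = c̄ + 3√c̄ = 7.6471 + 3 × √7.6471 = 7.6471 + 3 × 2.7653 = 15.9431

15.943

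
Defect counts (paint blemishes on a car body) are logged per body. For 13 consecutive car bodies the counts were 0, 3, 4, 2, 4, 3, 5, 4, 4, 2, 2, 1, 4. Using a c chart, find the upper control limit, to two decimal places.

c̄ = (0 + 3 + 4 + 2 + 4 + 3 + 5 + 4 + 4 + 2 + 2 + 1 + 4) / 13 = 38 / 13 = 2.9231
UCL = c̄ + 3√c̄ = 2.9231 + 3 × √2.9231 = 2.9231 + 3 × 1.7097 = 8.0522

8.05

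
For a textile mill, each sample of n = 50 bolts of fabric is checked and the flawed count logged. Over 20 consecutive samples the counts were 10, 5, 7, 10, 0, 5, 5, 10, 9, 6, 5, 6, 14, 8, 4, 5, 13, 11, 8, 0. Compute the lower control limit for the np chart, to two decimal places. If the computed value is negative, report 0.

p̄ = Σdᵢ / (k·n) = 141 / (20 × 50) = 0.14100
LCL = np̄ − 3·√(np̄(1−p̄)) = 7.0500 − 3 × 2.4609 = -0.3327 → 0 (negative, so LCL = 0)

0.00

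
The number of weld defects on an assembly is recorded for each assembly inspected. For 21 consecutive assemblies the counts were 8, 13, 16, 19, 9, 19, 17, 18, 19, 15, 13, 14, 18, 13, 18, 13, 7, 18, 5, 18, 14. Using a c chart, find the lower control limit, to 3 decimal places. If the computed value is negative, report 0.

3.062

c̄ = (8 + 13 + 16 + 19 + 9 + 19 + 17 + 18 + 19 + 15 + 13 + 14 + 18 + 13 + 18 + 13 + 7 + 18 + 5 + 18 + 14) / 21 = 304 / 21 = 14.4762
LCL = c̄ − 3√c̄ = 14.4762 − 3 × 3.8048 = 3.0619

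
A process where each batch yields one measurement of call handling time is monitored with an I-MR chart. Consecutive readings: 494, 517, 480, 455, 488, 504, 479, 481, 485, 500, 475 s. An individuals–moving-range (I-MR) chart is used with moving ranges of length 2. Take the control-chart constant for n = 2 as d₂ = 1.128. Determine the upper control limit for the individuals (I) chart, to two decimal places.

541.61

X̄ = (494 + 517 + 480 + 455 + 488 + 504 + 479 + 481 + 485 + 500 + 475) / 11 = 487.0909
Moving ranges: 23, 37, 25, 33, 16, 25, 2, 4, 15, 25; M̄R̄ = 205.0000 / 10 = 20.5000
UCL = X̄ + 3·M̄R̄/d₂ = 487.0909 + 3 × 20.5000 / 1.128 = 541.6122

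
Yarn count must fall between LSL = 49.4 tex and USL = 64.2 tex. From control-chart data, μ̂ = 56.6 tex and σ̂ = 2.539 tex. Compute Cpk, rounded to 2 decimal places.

0.95

Cpu = (USL − μ̂) / (3σ̂) = (64.2 − 56.6) / (3 × 2.539) = 0.9978; Cpl = (μ̂ − LSL) / (3σ̂) = (56.6 − 49.4) / (3 × 2.539) = 0.9453; Cpk = min(Cpu, Cpl) = 0.9453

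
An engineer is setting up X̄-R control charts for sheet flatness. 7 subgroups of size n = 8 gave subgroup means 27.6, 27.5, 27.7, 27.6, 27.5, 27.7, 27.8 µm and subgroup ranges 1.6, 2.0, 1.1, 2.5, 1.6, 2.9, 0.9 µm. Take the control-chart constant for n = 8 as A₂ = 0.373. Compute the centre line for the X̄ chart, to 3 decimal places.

27.629

X̄̄ = (27.6 + 27.5 + 27.7 + 27.6 + 27.5 + 27.7 + 27.8) / 7 = 193.4000 / 7 = 27.6286
CL = X̄̄ = 27.6286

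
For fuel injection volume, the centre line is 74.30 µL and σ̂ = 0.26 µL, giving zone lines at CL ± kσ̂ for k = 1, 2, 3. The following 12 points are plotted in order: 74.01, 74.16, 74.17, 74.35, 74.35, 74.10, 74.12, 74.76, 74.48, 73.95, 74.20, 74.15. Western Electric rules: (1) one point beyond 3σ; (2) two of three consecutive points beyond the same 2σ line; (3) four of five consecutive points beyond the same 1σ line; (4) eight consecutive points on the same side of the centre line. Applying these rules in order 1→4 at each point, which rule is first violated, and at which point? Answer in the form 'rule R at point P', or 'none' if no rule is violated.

none

Zone of each point (C = within 1σ̂, B = 1σ̂–2σ̂, A = 2σ̂–3σ̂, * = beyond 3σ̂; sign = side of CL): 1:-B, 2:-C, 3:-C, 4:+C, 5:+C, 6:-C, 7:-C, 8:+B, 9:+C, 10:-B, 11:-C, 12:-C
No rule fires across all 12 points.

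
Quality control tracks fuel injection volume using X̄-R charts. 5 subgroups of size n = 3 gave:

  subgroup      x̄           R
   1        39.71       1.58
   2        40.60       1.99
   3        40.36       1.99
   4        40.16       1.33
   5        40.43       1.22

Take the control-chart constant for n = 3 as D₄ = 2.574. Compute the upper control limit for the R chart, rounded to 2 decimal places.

R̄ = (1.58 + 1.99 + 1.99 + 1.33 + 1.22) / 5 = 8.1100 / 5 = 1.6220
UCL_R = D₄·R̄ = 2.574 × 1.6220 = 4.1750

4.18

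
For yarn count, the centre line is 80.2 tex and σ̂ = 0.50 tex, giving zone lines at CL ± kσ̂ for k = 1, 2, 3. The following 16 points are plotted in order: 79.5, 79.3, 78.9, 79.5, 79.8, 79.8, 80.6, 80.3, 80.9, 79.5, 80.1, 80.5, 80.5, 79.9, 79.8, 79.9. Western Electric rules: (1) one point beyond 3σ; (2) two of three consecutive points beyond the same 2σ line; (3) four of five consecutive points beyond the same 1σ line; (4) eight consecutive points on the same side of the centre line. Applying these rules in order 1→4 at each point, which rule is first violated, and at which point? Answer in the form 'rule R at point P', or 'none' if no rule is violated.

rule 3 at point 4

Zone of each point (C = within 1σ̂, B = 1σ̂–2σ̂, A = 2σ̂–3σ̂, * = beyond 3σ̂; sign = side of CL): 1:-B, 2:-B, 3:-A, 4:-B, 5:-C, 6:-C, 7:+C, 8:+C, 9:+B, 10:-B, 11:-C, 12:+C, 13:+C, 14:-C, 15:-C, 16:-C
Rule 3 (four of five consecutive points beyond the same 1σ limit) is satisfied at point 4.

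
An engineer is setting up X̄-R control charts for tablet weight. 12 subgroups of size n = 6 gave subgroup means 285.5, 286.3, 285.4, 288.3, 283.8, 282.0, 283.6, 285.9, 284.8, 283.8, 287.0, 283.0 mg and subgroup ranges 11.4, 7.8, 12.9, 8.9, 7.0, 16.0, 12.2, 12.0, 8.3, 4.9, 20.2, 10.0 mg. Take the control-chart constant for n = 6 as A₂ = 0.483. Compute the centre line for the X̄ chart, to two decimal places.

X̄̄ = (285.5 + 286.3 + 285.4 + 288.3 + 283.8 + 282.0 + 283.6 + 285.9 + 284.8 + 283.8 + 287.0 + 283.0) / 12 = 3419.4000 / 12 = 284.9500
CL = X̄̄ = 284.9500

284.95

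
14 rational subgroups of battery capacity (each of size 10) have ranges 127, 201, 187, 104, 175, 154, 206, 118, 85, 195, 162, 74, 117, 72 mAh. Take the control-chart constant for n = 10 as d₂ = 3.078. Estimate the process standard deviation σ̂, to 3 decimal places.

R̄ = (127 + 201 + 187 + 104 + 175 + 154 + 206 + 118 + 85 + 195 + 162 + 74 + 117 + 72) / 14 = 141.2143
σ̂ = R̄ / d₂ = 141.2143 / 3.078 = 45.8786

45.879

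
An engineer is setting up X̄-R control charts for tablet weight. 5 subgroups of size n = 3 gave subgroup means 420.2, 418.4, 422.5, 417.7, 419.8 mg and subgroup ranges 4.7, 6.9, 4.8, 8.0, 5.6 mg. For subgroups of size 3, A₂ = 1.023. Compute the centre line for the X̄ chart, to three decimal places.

419.720

X̄̄ = (420.2 + 418.4 + 422.5 + 417.7 + 419.8) / 5 = 2098.6000 / 5 = 419.7200
CL = X̄̄ = 419.7200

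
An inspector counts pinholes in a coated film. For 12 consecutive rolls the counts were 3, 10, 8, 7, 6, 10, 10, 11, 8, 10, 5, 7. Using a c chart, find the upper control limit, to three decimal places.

16.358

c̄ = (3 + 10 + 8 + 7 + 6 + 10 + 10 + 11 + 8 + 10 + 5 + 7) / 12 = 95 / 12 = 7.9167
UCL = c̄ + 3√c̄ = 7.9167 + 3 × √7.9167 = 7.9167 + 3 × 2.8137 = 16.3576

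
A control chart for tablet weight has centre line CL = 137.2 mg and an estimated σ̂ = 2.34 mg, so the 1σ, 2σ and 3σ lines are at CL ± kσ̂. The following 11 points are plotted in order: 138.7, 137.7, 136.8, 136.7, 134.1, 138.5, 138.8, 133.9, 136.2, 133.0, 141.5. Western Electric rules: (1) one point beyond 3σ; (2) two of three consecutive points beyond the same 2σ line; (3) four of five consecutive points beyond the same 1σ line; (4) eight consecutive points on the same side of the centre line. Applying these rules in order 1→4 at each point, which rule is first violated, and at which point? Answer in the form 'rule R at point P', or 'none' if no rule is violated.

Zone of each point (C = within 1σ̂, B = 1σ̂–2σ̂, A = 2σ̂–3σ̂, * = beyond 3σ̂; sign = side of CL): 1:+C, 2:+C, 3:-C, 4:-C, 5:-B, 6:+C, 7:+C, 8:-B, 9:-C, 10:-B, 11:+B
No rule fires across all 11 points.

none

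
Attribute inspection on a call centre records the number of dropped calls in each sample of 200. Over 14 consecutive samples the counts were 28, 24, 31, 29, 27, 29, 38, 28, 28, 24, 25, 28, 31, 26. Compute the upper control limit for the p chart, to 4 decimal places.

p̄ = Σdᵢ / (k·n) = 396 / (14 × 200) = 0.14143
UCL = p̄ + 3·√(p̄(1−p̄)/n) = 0.14143 + 3 × √(0.14143×0.85857/200) = 0.14143 + 3 × 0.02464 = 0.21535

0.2153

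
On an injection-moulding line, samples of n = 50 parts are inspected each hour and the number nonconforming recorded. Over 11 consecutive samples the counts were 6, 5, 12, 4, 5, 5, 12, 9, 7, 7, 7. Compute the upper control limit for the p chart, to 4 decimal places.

0.2924

p̄ = Σdᵢ / (k·n) = 79 / (11 × 50) = 0.14364
UCL = p̄ + 3·√(p̄(1−p̄)/n) = 0.14364 + 3 × √(0.14364×0.85636/50) = 0.14364 + 3 × 0.04960 = 0.29243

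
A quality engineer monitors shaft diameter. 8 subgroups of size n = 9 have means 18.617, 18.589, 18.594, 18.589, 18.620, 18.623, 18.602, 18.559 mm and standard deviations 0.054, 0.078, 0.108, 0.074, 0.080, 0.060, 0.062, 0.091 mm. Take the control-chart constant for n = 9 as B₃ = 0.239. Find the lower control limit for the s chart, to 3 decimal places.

s̄ = (0.054 + 0.078 + 0.108 + 0.074 + 0.080 + 0.060 + 0.062 + 0.091) / 8 = 0.0759
LCL_s = B₃·s̄ = 0.239 × 0.0759 = 0.0181

0.018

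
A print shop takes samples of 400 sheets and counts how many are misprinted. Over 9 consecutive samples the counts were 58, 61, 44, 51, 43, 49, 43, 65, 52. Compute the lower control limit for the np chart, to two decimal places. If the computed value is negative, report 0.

p̄ = Σdᵢ / (k·n) = 466 / (9 × 400) = 0.12944
LCL = np̄ − 3·√(np̄(1−p̄)) = 51.7778 − 3 × 6.7138 = 31.6363

31.64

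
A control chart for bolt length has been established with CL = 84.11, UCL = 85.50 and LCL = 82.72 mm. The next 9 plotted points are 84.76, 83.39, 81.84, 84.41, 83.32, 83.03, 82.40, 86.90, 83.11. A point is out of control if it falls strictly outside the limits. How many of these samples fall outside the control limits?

3

Compare each point to [82.72, 85.50]: sample 3 = 81.84 < LCL; sample 7 = 82.40 < LCL; sample 8 = 86.90 > UCL.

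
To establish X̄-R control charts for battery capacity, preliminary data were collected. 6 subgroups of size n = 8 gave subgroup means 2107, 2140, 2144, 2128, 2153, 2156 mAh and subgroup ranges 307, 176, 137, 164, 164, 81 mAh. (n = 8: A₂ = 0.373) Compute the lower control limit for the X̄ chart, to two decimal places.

2074.03

X̄̄ = (2107 + 2140 + 2144 + 2128 + 2153 + 2156) / 6 = 12828.0000 / 6 = 2138.0000
R̄ = (307 + 176 + 137 + 164 + 164 + 81) / 6 = 1029.0000 / 6 = 171.5000
LCL = X̄̄ − A₂·R̄ = 2138.0000 − 0.373 × 171.5000 = 2074.0305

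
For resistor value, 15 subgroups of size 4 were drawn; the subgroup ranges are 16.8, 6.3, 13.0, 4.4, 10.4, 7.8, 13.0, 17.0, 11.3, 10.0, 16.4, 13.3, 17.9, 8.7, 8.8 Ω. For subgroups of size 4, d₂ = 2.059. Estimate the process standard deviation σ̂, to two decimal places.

5.67

R̄ = (16.8 + 6.3 + 13.0 + 4.4 + 10.4 + 7.8 + 13.0 + 17.0 + 11.3 + 10.0 + 16.4 + 13.3 + 17.9 + 8.7 + 8.8) / 15 = 11.6733
σ̂ = R̄ / d₂ = 11.6733 / 2.059 = 5.6694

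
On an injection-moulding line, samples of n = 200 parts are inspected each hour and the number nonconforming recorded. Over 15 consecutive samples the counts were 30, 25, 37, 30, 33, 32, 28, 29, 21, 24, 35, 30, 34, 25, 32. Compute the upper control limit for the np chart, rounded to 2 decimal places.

44.75

p̄ = Σdᵢ / (k·n) = 445 / (15 × 200) = 0.14833
UCL = np̄ + 3·√(np̄(1−p̄)) = 29.6667 + 3 × √(29.6667×0.85167) = 29.6667 + 3 × 5.0265 = 44.7463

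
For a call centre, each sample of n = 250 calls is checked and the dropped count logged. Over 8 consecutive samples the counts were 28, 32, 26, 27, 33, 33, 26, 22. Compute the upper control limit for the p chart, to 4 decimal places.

0.1737

p̄ = Σdᵢ / (k·n) = 227 / (8 × 250) = 0.11350
UCL = p̄ + 3·√(p̄(1−p̄)/n) = 0.11350 + 3 × √(0.11350×0.88650/250) = 0.11350 + 3 × 0.02006 = 0.17369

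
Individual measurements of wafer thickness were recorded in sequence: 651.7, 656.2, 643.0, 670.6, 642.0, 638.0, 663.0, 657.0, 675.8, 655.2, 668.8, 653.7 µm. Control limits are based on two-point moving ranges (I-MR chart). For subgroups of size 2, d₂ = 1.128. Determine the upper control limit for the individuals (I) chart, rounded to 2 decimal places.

X̄ = (651.7 + 656.2 + 643.0 + 670.6 + 642.0 + 638.0 + 663.0 + 657.0 + 675.8 + 655.2 + 668.8 + 653.7) / 12 = 656.2500
Moving ranges: 4.5, 13.2, 27.6, 28.6, 4.0, 25.0, 6.0, 18.8, 20.6, 13.6, 15.1; M̄R̄ = 177.0000 / 11 = 16.0909
UCL = X̄ + 3·M̄R̄/d₂ = 656.2500 + 3 × 16.0909 / 1.128 = 699.0450

699.04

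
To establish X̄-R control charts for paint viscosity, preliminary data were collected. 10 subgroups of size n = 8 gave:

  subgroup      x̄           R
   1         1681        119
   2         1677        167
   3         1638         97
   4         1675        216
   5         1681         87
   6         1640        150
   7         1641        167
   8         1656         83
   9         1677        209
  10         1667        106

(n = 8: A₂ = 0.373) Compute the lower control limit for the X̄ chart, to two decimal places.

X̄̄ = (1681 + 1677 + 1638 + 1675 + 1681 + 1640 + 1641 + 1656 + 1677 + 1667) / 10 = 16633.0000 / 10 = 1663.3000
R̄ = (119 + 167 + 97 + 216 + 87 + 150 + 167 + 83 + 209 + 106) / 10 = 1401.0000 / 10 = 140.1000
LCL = X̄̄ − A₂·R̄ = 1663.3000 − 0.373 × 140.1000 = 1611.0427

1611.04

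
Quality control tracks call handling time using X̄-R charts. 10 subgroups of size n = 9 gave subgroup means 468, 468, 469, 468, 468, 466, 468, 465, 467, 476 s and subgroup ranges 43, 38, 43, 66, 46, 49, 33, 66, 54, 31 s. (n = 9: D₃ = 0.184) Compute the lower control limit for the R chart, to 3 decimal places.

8.630

R̄ = (43 + 38 + 43 + 66 + 46 + 49 + 33 + 66 + 54 + 31) / 10 = 469.0000 / 10 = 46.9000
LCL_R = D₃·R̄ = 0.184 × 46.9000 = 8.6296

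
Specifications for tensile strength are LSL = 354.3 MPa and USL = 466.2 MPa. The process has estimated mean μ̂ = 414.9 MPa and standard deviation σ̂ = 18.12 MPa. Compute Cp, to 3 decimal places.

1.029

Cp = (USL − LSL) / (6σ̂) = (466.2 − 354.3) / (6 × 18.12) = 111.9000 / 108.7200 = 1.0292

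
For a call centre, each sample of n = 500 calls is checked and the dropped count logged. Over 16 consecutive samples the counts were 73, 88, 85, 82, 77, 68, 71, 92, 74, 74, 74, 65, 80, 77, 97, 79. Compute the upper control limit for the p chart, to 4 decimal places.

p̄ = Σdᵢ / (k·n) = 1256 / (16 × 500) = 0.15700
UCL = p̄ + 3·√(p̄(1−p̄)/n) = 0.15700 + 3 × √(0.15700×0.84300/500) = 0.15700 + 3 × 0.01627 = 0.20581

0.2058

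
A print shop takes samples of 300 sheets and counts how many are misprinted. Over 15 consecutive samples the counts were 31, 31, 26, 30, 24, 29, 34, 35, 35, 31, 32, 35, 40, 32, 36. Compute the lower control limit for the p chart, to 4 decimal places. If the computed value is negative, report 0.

0.0534

p̄ = Σdᵢ / (k·n) = 481 / (15 × 300) = 0.10689
LCL = p̄ − 3·√(p̄(1−p̄)/n) = 0.10689 − 3 × 0.01784 = 0.05337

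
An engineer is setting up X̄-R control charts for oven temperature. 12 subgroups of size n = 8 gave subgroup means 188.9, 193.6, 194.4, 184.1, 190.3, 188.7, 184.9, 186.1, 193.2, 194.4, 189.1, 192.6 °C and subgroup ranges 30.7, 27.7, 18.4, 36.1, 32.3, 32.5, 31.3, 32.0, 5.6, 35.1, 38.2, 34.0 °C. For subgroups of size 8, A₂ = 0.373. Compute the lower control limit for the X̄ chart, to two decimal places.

179.02

X̄̄ = (188.9 + 193.6 + 194.4 + 184.1 + 190.3 + 188.7 + 184.9 + 186.1 + 193.2 + 194.4 + 189.1 + 192.6) / 12 = 2280.3000 / 12 = 190.0250
R̄ = (30.7 + 27.7 + 18.4 + 36.1 + 32.3 + 32.5 + 31.3 + 32.0 + 5.6 + 35.1 + 38.2 + 34.0) / 12 = 353.9000 / 12 = 29.4917
LCL = X̄̄ − A₂·R̄ = 190.0250 − 0.373 × 29.4917 = 179.0246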